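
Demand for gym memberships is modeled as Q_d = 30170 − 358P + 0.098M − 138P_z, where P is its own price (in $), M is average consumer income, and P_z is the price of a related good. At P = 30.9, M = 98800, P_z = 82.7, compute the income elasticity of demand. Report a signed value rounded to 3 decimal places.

0.557

At the given values, Q_d = 30170 − 358(30.9) + 0.098(98800) − 138(82.7) = 17377.6.
∂Q_d/∂M = 0.098.
E = (0.098) × (98800/17377.6) = 0.55717…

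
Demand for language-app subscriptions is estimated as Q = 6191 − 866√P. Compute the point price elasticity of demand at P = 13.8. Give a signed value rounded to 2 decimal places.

dQ/dP = −866/(2√P) = -116.56. At P = 13.8, Q = 2973.95.
Ed = (dQ/dP)·(P/Q) = (-116.56) × (13.8/2973.95) = -0.5408…

-0.54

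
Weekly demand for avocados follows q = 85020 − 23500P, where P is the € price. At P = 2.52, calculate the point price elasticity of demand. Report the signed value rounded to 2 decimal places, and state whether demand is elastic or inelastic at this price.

-2.30; elastic

dq/dP = −23500. At P = 2.52, q = 85020 − 23500(2.52) = 25800.
Ed = (dq/dP)·(P/q) = −23500 × (2.52/25800) = -2.2953…
|Ed| = 2.30 > 1, so demand is elastic.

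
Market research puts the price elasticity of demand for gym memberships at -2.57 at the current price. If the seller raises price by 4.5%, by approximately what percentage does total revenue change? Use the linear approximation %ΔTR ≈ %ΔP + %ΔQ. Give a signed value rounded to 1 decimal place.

-7.1%

%ΔQ ≈ Ed × %ΔP = (-2.57) × (+4.5%) = -11.5650%
%ΔTR ≈ %ΔP + %ΔQ = (+4.5%) + (-11.5650%) = -7.0650%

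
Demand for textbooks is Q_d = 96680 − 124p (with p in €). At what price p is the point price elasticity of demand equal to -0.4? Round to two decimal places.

222.76

Ed = −124p/(96680 − 124p). Set this equal to -0.4:
124p = 0.4·(96680 − 124p) ⇒ 124p(1 + 0.4) = 0.4·96680
p = 0.4·96680 / (124·1.4) = 222.7649…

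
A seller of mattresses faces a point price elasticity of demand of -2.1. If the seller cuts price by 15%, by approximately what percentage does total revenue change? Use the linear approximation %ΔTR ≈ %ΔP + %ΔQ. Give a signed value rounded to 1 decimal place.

+16.5%

%ΔQ ≈ Ed × %ΔP = (-2.1) × (-15%) = +31.5000%
%ΔTR ≈ %ΔP + %ΔQ = (-15%) + (+31.5000%) = +16.5000%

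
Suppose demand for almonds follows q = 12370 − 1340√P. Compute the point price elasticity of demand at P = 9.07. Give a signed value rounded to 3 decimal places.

dq/dP = −1340/(2√P) = -222.47. At P = 9.07, q = 8334.4.
Ed = (dq/dP)·(P/q) = (-222.47) × (9.07/8334.4) = -0.24210…

-0.242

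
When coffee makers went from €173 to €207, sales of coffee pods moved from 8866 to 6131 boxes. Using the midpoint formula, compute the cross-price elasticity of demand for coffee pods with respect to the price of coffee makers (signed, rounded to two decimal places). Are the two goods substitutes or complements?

-2.04; complements

%ΔQ_{coffee pods} = (6131 − 8866)/avg = -2735/7498.5 = -0.364739…
%ΔP_{coffee makers} = (207 − 173)/avg = 34/190 = 0.178947…
E_cross = (-2735/7498.5) / (34/190) = -2.0382…
E_cross < 0 ⇒ the goods are complements.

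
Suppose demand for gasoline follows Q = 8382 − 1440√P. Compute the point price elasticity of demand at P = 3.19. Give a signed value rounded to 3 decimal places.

-0.221

dQ/dP = −1440/(2√P) = -403.123. At P = 3.19, Q = 5810.08.
Ed = (dQ/dP)·(P/Q) = (-403.123) × (3.19/5810.08) = -0.22133…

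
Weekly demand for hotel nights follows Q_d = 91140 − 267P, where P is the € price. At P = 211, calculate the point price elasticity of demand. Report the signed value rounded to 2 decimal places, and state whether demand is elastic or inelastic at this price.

-1.62; elastic

dQ_d/dP = −267. At P = 211, Q_d = 91140 − 267(211) = 34803.
Ed = (dQ_d/dP)·(P/Q_d) = −267 × (211/34803) = -1.6187…
|Ed| = 1.62 > 1, so demand is elastic.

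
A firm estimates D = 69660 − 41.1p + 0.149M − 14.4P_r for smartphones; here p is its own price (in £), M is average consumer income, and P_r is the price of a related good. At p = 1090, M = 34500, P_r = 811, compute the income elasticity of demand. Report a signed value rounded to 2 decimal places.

At the given values, D = 69660 − 41.1(1090) + 0.149(34500) − 14.4(811) = 18323.1.
∂D/∂M = 0.149.
E = (0.149) × (34500/18323.1) = 0.2805…

0.28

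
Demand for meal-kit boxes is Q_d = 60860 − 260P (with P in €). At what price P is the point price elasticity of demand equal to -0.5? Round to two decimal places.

78.03

Ed = −260P/(60860 − 260P). Set this equal to -0.5:
260P = 0.5·(60860 − 260P) ⇒ 260P(1 + 0.5) = 0.5·60860
P = 0.5·60860 / (260·1.5) = 78.0256…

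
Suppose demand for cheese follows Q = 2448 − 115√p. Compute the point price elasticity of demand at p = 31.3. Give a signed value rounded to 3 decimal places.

-0.178

dQ/dp = −115/(2√p) = -10.2777. At p = 31.3, Q = 1804.62.
Ed = (dQ/dp)·(p/Q) = (-10.2777) × (31.3/1804.62) = -0.17826…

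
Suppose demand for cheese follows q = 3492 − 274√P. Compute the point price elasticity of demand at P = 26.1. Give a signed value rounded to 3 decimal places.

-0.335

dq/dP = −274/(2√P) = -26.8164. At P = 26.1, q = 2092.18.
Ed = (dq/dP)·(P/q) = (-26.8164) × (26.1/2092.18) = -0.33453…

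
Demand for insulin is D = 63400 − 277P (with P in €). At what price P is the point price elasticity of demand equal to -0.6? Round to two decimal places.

85.83

Ed = −277P/(63400 − 277P). Set this equal to -0.6:
277P = 0.6·(63400 − 277P) ⇒ 277P(1 + 0.6) = 0.6·63400
P = 0.6·63400 / (277·1.6) = 85.8303…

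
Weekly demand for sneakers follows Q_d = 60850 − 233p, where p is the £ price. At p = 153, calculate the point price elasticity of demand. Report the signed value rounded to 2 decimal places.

-1.41

dQ_d/dp = −233. At p = 153, Q_d = 60850 − 233(153) = 25201.
Ed = (dQ_d/dp)·(p/Q_d) = −233 × (153/25201) = -1.4145…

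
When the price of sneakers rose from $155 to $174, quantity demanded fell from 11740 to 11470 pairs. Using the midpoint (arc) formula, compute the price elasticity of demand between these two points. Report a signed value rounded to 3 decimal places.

%ΔQ = (11470 − 11740) / [(11740 + 11470)/2] = -270/11605 = -0.023265…
%ΔP = (174 − 155) / [(155 + 174)/2] = 19/164.5 = 0.115501…
Arc Ed = %ΔQ / %ΔP = (-270/11605) / (19/164.5) = -0.20143…

-0.201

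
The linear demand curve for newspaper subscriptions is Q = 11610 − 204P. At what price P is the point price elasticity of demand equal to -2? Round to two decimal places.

Ed = −204P/(11610 − 204P). Set this equal to -2:
204P = 2·(11610 − 204P) ⇒ 204P(1 + 2) = 2·11610
P = 2·11610 / (204·3) = 37.9411…

37.94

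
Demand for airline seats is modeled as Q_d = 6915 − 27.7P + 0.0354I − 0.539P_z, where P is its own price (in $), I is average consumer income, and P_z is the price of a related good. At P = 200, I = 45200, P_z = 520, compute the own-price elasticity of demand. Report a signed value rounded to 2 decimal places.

-2.06

At the given values, Q_d = 6915 − 27.7(200) + 0.0354(45200) − 0.539(520) = 2694.8.
∂Q_d/∂P = −27.7.
E = (-27.7) × (200/2694.8) = -2.0558…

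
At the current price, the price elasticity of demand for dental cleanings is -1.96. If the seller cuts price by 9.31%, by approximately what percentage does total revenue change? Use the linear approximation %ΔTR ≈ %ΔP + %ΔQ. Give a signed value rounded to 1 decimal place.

+8.9%

%ΔQ ≈ Ed × %ΔP = (-1.96) × (-9.31%) = +18.2476%
%ΔTR ≈ %ΔP + %ΔQ = (-9.31%) + (+18.2476%) = +8.9376%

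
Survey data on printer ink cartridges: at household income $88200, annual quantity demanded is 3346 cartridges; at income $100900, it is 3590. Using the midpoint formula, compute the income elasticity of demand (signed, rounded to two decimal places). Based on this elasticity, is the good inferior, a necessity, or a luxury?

0.52; necessity

%ΔQ = (3590 − 3346)/[( 3346 + 3590)/2] = 244/3468 = 0.070357…
%ΔIncome = (100900 − 88200)/[( 88200 + 100900)/2] = 12700/94550 = 0.134320…
E_income = (244/3468) / (12700/94550) = 0.5238…
0 < E_income < 1 ⇒ normal good, necessity.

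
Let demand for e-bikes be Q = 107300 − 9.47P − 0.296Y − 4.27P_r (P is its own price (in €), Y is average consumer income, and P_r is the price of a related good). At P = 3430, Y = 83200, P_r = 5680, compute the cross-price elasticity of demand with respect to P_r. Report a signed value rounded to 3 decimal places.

At the given values, Q = 107300 − 9.47(3430) − 0.296(83200) − 4.27(5680) = 25937.1.
∂Q/∂P_r = -4.27.
E = (-4.27) × (5680/25937.1) = -0.93509…

-0.935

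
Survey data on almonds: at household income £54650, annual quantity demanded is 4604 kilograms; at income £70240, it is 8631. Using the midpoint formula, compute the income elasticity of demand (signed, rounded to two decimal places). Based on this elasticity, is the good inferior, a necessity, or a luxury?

%ΔQ = (8631 − 4604)/[( 4604 + 8631)/2] = 4027/6617.5 = 0.608537…
%ΔIncome = (70240 − 54650)/[( 54650 + 70240)/2] = 15590/62445 = 0.249659…
E_income = (4027/6617.5) / (15590/62445) = 2.4374…
E_income > 1 ⇒ normal good, luxury.

2.44; luxury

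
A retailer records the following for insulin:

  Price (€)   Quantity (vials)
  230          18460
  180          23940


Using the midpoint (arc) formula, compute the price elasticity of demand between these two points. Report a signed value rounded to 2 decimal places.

%ΔQ = (23940 − 18460) / [(18460 + 23940)/2] = 5480/21200 = 0.258490…
%ΔP = (180 − 230) / [(230 + 180)/2] = -50/205 = -0.243902…
Arc Ed = %ΔQ / %ΔP = (5480/21200) / (-50/205) = -1.0598…

-1.06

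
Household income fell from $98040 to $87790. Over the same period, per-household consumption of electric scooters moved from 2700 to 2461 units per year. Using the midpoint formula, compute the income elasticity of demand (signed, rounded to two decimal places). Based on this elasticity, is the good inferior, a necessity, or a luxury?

0.84; necessity

%ΔQ = (2461 − 2700)/[( 2700 + 2461)/2] = -239/2580.5 = -0.092617…
%ΔIncome = (87790 − 98040)/[( 98040 + 87790)/2] = -10250/92915 = -0.110315…
E_income = (-239/2580.5) / (-10250/92915) = 0.8395…
0 < E_income < 1 ⇒ normal good, necessity.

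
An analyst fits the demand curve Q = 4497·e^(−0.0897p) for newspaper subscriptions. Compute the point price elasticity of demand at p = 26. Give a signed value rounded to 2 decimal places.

-2.33

dQ/dp = −0.0897·Q = -39.161. At p = 26, Q = 436.577.
Ed = (dQ/dp)·(p/Q) = (-39.161) × (26/436.577) = -2.3322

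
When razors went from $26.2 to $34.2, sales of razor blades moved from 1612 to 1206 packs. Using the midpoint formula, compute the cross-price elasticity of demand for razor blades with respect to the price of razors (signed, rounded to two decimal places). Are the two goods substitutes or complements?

-1.09; complements

%ΔQ_{razor blades} = (1206 − 1612)/avg = -406/1409 = -0.288147…
%ΔP_{razors} = (34.2 − 26.2)/avg = 8/30.2 = 0.264900…
E_cross = (-406/1409) / (8/30.2) = -1.0877…
E_cross < 0 ⇒ the goods are complements.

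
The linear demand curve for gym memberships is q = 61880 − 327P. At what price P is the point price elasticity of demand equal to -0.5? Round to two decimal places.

63.08

Ed = −327P/(61880 − 327P). Set this equal to -0.5:
327P = 0.5·(61880 − 327P) ⇒ 327P(1 + 0.5) = 0.5·61880
P = 0.5·61880 / (327·1.5) = 63.0784…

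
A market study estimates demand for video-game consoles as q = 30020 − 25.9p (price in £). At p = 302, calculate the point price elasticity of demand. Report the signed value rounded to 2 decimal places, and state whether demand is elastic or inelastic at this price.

-0.35; inelastic

dq/dp = −25.9. At p = 302, q = 30020 − 25.9(302) = 22198.2.
Ed = (dq/dp)·(p/q) = −25.9 × (302/22198.2) = -0.3523…
|Ed| = 0.35 < 1, so demand is inelastic.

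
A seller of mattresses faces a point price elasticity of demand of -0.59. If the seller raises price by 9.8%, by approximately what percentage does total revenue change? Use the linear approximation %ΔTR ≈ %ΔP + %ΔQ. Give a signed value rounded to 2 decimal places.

%ΔQ ≈ Ed × %ΔP = (-0.59) × (+9.8%) = -5.7820%
%ΔTR ≈ %ΔP + %ΔQ = (+9.8%) + (-5.7820%) = +4.0180%

+4.02%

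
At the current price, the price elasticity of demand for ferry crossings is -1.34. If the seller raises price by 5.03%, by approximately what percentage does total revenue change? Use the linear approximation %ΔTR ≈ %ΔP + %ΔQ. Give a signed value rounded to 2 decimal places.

%ΔQ ≈ Ed × %ΔP = (-1.34) × (+5.03%) = -6.7402%
%ΔTR ≈ %ΔP + %ΔQ = (+5.03%) + (-6.7402%) = -1.7102%

-1.71%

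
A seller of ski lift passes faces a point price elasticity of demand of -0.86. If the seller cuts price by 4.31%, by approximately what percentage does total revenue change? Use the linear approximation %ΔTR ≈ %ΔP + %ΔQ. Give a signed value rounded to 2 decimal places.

%ΔQ ≈ Ed × %ΔP = (-0.86) × (-4.31%) = +3.7066%
%ΔTR ≈ %ΔP + %ΔQ = (-4.31%) + (+3.7066%) = -0.6034%

-0.60%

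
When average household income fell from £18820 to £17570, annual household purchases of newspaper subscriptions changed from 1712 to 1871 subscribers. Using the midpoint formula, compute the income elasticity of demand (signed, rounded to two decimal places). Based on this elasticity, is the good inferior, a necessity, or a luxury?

-1.29; inferior

%ΔQ = (1871 − 1712)/[( 1712 + 1871)/2] = 159/1791.5 = 0.088752…
%ΔIncome = (17570 − 18820)/[( 18820 + 17570)/2] = -1250/18195 = -0.068700…
E_income = (159/1791.5) / (-1250/18195) = -1.2918…
E_income < 0 ⇒ inferior good.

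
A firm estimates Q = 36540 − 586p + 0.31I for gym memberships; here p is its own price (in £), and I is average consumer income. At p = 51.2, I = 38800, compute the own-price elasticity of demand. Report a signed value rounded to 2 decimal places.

At the given values, Q = 36540 − 586(51.2) + 0.31(38800) = 18564.8.
∂Q/∂p = −586.
E = (-586) × (51.2/18564.8) = -1.6161…

-1.62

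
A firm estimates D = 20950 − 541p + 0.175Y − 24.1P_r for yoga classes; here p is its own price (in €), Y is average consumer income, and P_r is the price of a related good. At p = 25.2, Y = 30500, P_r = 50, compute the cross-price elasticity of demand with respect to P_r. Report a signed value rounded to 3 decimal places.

-0.105

At the given values, D = 20950 − 541(25.2) + 0.175(30500) − 24.1(50) = 11449.3.
∂D/∂P_r = -24.1.
E = (-24.1) × (50/11449.3) = -0.10524…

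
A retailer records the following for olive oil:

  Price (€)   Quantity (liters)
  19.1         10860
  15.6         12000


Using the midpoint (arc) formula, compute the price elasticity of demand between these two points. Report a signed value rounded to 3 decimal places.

%ΔQ = (12000 − 10860) / [(10860 + 12000)/2] = 1140/11430 = 0.099737…
%ΔP = (15.6 − 19.1) / [(19.1 + 15.6)/2] = -3.5/17.35 = -0.201729…
Arc Ed = %ΔQ / %ΔP = (1140/11430) / (-3.5/17.35) = -0.49441…

-0.494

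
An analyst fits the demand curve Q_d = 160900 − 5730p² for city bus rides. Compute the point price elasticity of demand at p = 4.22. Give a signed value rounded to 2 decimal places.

-3.47

dQ_d/dp = −2·5730·p = -48361.2. At p = 4.22, Q_d = 58857.868.
Ed = (dQ_d/dp)·(p/Q_d) = (-48361.2) × (4.22/58857.868) = -3.4674…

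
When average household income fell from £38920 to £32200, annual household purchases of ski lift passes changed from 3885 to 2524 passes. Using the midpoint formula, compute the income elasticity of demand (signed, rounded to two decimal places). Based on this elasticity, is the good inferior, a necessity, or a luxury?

%ΔQ = (2524 − 3885)/[( 3885 + 2524)/2] = -1361/3204.5 = -0.424715…
%ΔIncome = (32200 − 38920)/[( 38920 + 32200)/2] = -6720/35560 = -0.188976…
E_income = (-1361/3204.5) / (-6720/35560) = 2.2474…
E_income > 1 ⇒ normal good, luxury.

2.25; luxury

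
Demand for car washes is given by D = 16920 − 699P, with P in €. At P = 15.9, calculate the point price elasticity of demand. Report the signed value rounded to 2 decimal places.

dD/dP = −699. At P = 15.9, D = 16920 − 699(15.9) = 5805.9.
Ed = (dD/dP)·(P/D) = −699 × (15.9/5805.9) = -1.9142…

-1.91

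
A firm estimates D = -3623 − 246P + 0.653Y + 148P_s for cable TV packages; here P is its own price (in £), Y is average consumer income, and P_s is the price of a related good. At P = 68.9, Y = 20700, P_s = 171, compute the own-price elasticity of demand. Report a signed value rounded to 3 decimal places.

-0.929

At the given values, D = -3623 − 246(68.9) + 0.653(20700) + 148(171) = 18252.7.
∂D/∂P = −246.
E = (-246) × (68.9/18252.7) = -0.92859…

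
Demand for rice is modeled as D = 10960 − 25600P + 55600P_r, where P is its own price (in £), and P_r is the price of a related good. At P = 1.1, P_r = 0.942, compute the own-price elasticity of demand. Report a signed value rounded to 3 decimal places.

-0.801

At the given values, D = 10960 − 25600(1.1) + 55600(0.942) = 35175.2.
∂D/∂P = −25600.
E = (-25600) × (1.1/35175.2) = -0.80056…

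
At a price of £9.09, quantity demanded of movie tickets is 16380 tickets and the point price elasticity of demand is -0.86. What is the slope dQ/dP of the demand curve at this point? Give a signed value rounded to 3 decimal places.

-1549.703

Ed = (dQ/dP)·(P/Q) ⇒ dQ/dP = Ed·Q/P = (-0.86)·16380/9.09 = -1549.70297…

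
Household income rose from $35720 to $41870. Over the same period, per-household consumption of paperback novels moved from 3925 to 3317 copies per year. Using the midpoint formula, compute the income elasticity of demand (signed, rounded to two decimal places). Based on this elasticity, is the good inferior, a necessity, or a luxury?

%ΔQ = (3317 − 3925)/[( 3925 + 3317)/2] = -608/3621 = -0.167909…
%ΔIncome = (41870 − 35720)/[( 35720 + 41870)/2] = 6150/38795 = 0.158525…
E_income = (-608/3621) / (6150/38795) = -1.0591…
E_income < 0 ⇒ inferior good.

-1.06; inferior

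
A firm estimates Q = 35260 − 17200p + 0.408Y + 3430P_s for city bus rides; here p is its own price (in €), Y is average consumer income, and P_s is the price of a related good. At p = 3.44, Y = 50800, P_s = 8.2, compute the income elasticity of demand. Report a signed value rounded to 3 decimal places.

0.831

At the given values, Q = 35260 − 17200(3.44) + 0.408(50800) + 3430(8.2) = 24944.4.
∂Q/∂Y = 0.408.
E = (0.408) × (50800/24944.4) = 0.83090…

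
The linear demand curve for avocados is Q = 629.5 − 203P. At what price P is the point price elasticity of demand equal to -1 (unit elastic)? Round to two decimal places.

1.55

Ed = −203P/(629.5 − 203P). Set this equal to -1:
203P = 1·(629.5 − 203P) ⇒ 203P(1 + 1) = 1·629.5
P = 1·629.5 / (203·2) = 1.5504…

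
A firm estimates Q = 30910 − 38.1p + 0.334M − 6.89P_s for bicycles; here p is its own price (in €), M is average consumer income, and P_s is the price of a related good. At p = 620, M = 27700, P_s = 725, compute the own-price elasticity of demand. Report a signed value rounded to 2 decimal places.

At the given values, Q = 30910 − 38.1(620) + 0.334(27700) − 6.89(725) = 11544.55.
∂Q/∂p = −38.1.
E = (-38.1) × (620/11544.55) = -2.0461…

-2.05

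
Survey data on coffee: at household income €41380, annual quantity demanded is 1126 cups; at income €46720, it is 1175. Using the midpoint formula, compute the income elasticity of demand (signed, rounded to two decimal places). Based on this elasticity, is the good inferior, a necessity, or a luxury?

0.35; necessity

%ΔQ = (1175 − 1126)/[( 1126 + 1175)/2] = 49/1150.5 = 0.042590…
%ΔIncome = (46720 − 41380)/[( 41380 + 46720)/2] = 5340/44050 = 0.121225…
E_income = (49/1150.5) / (5340/44050) = 0.3513…
0 < E_income < 1 ⇒ normal good, necessity.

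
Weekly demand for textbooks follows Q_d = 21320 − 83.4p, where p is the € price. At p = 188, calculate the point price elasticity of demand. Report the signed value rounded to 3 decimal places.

dQ_d/dp = −83.4. At p = 188, Q_d = 21320 − 83.4(188) = 5640.8.
Ed = (dQ_d/dp)·(p/Q_d) = −83.4 × (188/5640.8) = -2.77960…

-2.780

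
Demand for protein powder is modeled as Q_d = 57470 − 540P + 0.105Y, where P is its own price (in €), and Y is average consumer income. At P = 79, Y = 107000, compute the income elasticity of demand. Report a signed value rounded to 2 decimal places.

At the given values, Q_d = 57470 − 540(79) + 0.105(107000) = 26045.
∂Q_d/∂Y = 0.105.
E = (0.105) × (107000/26045) = 0.4313…

0.43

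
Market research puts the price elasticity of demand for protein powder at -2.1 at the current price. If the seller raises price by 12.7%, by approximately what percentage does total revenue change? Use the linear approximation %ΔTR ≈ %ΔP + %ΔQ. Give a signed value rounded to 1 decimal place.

-14.0%

%ΔQ ≈ Ed × %ΔP = (-2.1) × (+12.7%) = -26.6700%
%ΔTR ≈ %ΔP + %ΔQ = (+12.7%) + (-26.6700%) = -13.9700%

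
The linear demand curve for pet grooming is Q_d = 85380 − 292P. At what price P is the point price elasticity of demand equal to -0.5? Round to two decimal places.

Ed = −292P/(85380 − 292P). Set this equal to -0.5:
292P = 0.5·(85380 − 292P) ⇒ 292P(1 + 0.5) = 0.5·85380
P = 0.5·85380 / (292·1.5) = 97.4657…

97.47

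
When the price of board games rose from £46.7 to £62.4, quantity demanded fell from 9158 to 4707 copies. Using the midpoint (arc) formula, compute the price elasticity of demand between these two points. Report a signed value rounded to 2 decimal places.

%ΔQ = (4707 − 9158) / [(9158 + 4707)/2] = -4451/6932.5 = -0.642048…
%ΔP = (62.4 − 46.7) / [(46.7 + 62.4)/2] = 15.7/54.55 = 0.287809…
Arc Ed = %ΔQ / %ΔP = (-4451/6932.5) / (15.7/54.55) = -2.2308…

-2.23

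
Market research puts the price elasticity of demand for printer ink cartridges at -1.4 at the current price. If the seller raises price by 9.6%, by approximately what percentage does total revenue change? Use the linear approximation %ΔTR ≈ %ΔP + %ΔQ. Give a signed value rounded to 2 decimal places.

%ΔQ ≈ Ed × %ΔP = (-1.4) × (+9.6%) = -13.4400%
%ΔTR ≈ %ΔP + %ΔQ = (+9.6%) + (-13.4400%) = -3.8400%

-3.84%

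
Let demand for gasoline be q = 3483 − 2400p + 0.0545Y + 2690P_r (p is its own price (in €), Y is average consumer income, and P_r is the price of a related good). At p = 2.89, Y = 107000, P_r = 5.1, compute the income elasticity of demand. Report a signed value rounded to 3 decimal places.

0.362

At the given values, q = 3483 − 2400(2.89) + 0.0545(107000) + 2690(5.1) = 16097.5.
∂q/∂Y = 0.0545.
E = (0.0545) × (107000/16097.5) = 0.36226…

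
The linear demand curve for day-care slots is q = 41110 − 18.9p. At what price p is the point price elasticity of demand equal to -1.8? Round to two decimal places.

Ed = −18.9p/(41110 − 18.9p). Set this equal to -1.8:
18.9p = 1.8·(41110 − 18.9p) ⇒ 18.9p(1 + 1.8) = 1.8·41110
p = 1.8·41110 / (18.9·2.8) = 1398.2993…

1398.30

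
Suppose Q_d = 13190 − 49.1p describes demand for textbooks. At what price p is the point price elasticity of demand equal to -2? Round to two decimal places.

179.09

Ed = −49.1p/(13190 − 49.1p). Set this equal to -2:
49.1p = 2·(13190 − 49.1p) ⇒ 49.1p(1 + 2) = 2·13190
p = 2·13190 / (49.1·3) = 179.0902…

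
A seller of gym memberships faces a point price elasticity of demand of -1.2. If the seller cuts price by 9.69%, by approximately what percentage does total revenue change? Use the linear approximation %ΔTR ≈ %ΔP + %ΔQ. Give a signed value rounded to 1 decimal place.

+1.9%

%ΔQ ≈ Ed × %ΔP = (-1.2) × (-9.69%) = +11.6280%
%ΔTR ≈ %ΔP + %ΔQ = (-9.69%) + (+11.6280%) = +1.9380%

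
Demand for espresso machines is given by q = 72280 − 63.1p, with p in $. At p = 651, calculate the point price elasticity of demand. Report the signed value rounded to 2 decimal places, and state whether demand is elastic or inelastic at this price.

-1.32; elastic

dq/dp = −63.1. At p = 651, q = 72280 − 63.1(651) = 31201.9.
Ed = (dq/dp)·(p/q) = −63.1 × (651/31201.9) = -1.3165…
|Ed| = 1.32 > 1, so demand is elastic.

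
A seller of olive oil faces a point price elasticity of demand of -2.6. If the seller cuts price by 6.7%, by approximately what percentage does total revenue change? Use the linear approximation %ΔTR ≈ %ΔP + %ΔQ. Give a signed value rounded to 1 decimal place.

%ΔQ ≈ Ed × %ΔP = (-2.6) × (-6.7%) = +17.4200%
%ΔTR ≈ %ΔP + %ΔQ = (-6.7%) + (+17.4200%) = +10.7200%

+10.7%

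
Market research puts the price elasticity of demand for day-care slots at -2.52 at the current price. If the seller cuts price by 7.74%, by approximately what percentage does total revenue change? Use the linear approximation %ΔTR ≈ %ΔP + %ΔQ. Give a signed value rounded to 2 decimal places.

+11.76%

%ΔQ ≈ Ed × %ΔP = (-2.52) × (-7.74%) = +19.5048%
%ΔTR ≈ %ΔP + %ΔQ = (-7.74%) + (+19.5048%) = +11.7648%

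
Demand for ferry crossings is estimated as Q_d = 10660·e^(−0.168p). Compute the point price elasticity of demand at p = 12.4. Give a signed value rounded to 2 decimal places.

dQ_d/dp = −0.168·Q_d = -223.02. At p = 12.4, Q_d = 1327.5.
Ed = (dQ_d/dp)·(p/Q_d) = (-223.02) × (12.4/1327.5) = -2.0832

-2.08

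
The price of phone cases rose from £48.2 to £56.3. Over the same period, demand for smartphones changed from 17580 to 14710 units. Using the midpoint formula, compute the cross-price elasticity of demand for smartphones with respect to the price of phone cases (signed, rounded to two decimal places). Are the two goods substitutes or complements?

%ΔQ_{smartphones} = (14710 − 17580)/avg = -2870/16145 = -0.177764…
%ΔP_{phone cases} = (56.3 − 48.2)/avg = 8.1/52.25 = 0.155023…
E_cross = (-2870/16145) / (8.1/52.25) = -1.1466…
E_cross < 0 ⇒ the goods are complements.

-1.15; complements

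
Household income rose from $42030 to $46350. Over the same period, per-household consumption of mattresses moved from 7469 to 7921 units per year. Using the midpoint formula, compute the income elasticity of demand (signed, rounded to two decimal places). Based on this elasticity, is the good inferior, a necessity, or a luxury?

0.60; necessity

%ΔQ = (7921 − 7469)/[( 7469 + 7921)/2] = 452/7695 = 0.058739…
%ΔIncome = (46350 − 42030)/[( 42030 + 46350)/2] = 4320/44190 = 0.097759…
E_income = (452/7695) / (4320/44190) = 0.6008…
0 < E_income < 1 ⇒ normal good, necessity.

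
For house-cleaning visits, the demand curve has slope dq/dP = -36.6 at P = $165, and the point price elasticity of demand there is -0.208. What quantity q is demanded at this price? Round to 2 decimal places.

29033.65

Ed = (dq/dP)·(P/q) ⇒ q = (dq/dP)·P/Ed = (-36.6)·165/(-0.208) = 29033.6538…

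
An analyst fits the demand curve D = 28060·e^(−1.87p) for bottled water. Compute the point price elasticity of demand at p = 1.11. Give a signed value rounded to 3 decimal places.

dD/dp = −1.87·D = -6583.61. At p = 1.11, D = 3520.65.
Ed = (dD/dp)·(p/D) = (-6583.61) × (1.11/3520.65) = -2.0757

-2.076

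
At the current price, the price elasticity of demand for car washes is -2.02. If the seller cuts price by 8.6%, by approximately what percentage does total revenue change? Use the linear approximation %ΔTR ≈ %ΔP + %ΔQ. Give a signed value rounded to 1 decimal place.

%ΔQ ≈ Ed × %ΔP = (-2.02) × (-8.6%) = +17.3720%
%ΔTR ≈ %ΔP + %ΔQ = (-8.6%) + (+17.3720%) = +8.7720%

+8.8%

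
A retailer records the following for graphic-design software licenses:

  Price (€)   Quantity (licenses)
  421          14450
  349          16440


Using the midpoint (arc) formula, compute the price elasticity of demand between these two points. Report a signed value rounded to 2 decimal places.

-0.69

%ΔQ = (16440 − 14450) / [(14450 + 16440)/2] = 1990/15445 = 0.128844…
%ΔP = (349 − 421) / [(421 + 349)/2] = -72/385 = -0.187012…
Arc Ed = %ΔQ / %ΔP = (1990/15445) / (-72/385) = -0.6889…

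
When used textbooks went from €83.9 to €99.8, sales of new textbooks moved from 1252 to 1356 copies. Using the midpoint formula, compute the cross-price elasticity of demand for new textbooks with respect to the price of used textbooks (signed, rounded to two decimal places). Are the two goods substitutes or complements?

0.46; substitutes

%ΔQ_{new textbooks} = (1356 − 1252)/avg = 104/1304 = 0.079754…
%ΔP_{used textbooks} = (99.8 − 83.9)/avg = 15.9/91.85 = 0.173108…
E_cross = (104/1304) / (15.9/91.85) = 0.4607…
E_cross > 0 ⇒ the goods are substitutes.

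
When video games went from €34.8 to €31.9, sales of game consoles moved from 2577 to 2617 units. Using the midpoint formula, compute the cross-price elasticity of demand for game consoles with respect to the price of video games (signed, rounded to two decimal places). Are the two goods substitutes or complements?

%ΔQ_{game consoles} = (2617 − 2577)/avg = 40/2597 = 0.015402…
%ΔP_{video games} = (31.9 − 34.8)/avg = -2.9/33.35 = -0.086956…
E_cross = (40/2597) / (-2.9/33.35) = -0.1771…
E_cross < 0 ⇒ the goods are complements.

-0.18; complements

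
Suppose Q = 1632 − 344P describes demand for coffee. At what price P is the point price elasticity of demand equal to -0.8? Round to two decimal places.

2.11

Ed = −344P/(1632 − 344P). Set this equal to -0.8:
344P = 0.8·(1632 − 344P) ⇒ 344P(1 + 0.8) = 0.8·1632
P = 0.8·1632 / (344·1.8) = 2.1085…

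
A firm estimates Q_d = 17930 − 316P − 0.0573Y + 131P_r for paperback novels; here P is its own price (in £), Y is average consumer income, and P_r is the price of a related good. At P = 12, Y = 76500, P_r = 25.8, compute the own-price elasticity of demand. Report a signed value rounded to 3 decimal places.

-0.289

At the given values, Q_d = 17930 − 316(12) − 0.0573(76500) + 131(25.8) = 13134.35.
∂Q_d/∂P = −316.
E = (-316) × (12/13134.35) = -0.28870…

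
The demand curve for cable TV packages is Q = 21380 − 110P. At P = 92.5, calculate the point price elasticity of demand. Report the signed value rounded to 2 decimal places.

-0.91

dQ/dP = −110. At P = 92.5, Q = 21380 − 110(92.5) = 11205.
Ed = (dQ/dP)·(P/Q) = −110 × (92.5/11205) = -0.9080…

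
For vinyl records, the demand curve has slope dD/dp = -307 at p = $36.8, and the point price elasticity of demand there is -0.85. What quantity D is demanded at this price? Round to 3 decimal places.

Ed = (dD/dp)·(p/D) ⇒ D = (dD/dp)·p/Ed = (-307)·36.8/(-0.85) = 13291.29411…

13291.294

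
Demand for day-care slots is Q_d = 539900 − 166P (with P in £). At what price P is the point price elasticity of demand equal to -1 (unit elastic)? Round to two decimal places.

1626.20

Ed = −166P/(539900 − 166P). Set this equal to -1:
166P = 1·(539900 − 166P) ⇒ 166P(1 + 1) = 1·539900
P = 1·539900 / (166·2) = 1626.2048…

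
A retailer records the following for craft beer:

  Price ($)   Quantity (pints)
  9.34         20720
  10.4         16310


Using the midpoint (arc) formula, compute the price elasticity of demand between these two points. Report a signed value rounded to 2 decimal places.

-2.22

%ΔQ = (16310 − 20720) / [(20720 + 16310)/2] = -4410/18515 = -0.238185…
%ΔP = (10.4 − 9.34) / [(9.34 + 10.4)/2] = 1.06/9.87 = 0.107396…
Arc Ed = %ΔQ / %ΔP = (-4410/18515) / (1.06/9.87) = -2.2178…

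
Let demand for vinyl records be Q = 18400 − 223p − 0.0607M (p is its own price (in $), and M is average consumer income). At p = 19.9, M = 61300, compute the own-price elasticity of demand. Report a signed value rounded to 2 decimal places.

-0.43

At the given values, Q = 18400 − 223(19.9) − 0.0607(61300) = 10241.39.
∂Q/∂p = −223.
E = (-223) × (19.9/10241.39) = -0.4333…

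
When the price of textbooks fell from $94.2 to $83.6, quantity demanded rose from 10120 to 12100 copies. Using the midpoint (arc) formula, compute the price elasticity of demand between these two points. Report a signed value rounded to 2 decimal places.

-1.49

%ΔQ = (12100 − 10120) / [(10120 + 12100)/2] = 1980/11110 = 0.178217…
%ΔP = (83.6 − 94.2) / [(94.2 + 83.6)/2] = -10.6/88.9 = -0.119235…
Arc Ed = %ΔQ / %ΔP = (1980/11110) / (-10.6/88.9) = -1.4946…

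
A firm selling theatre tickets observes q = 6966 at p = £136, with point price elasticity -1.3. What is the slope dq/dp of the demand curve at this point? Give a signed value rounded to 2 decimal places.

Ed = (dq/dp)·(p/q) ⇒ dq/dp = Ed·q/p = (-1.3)·6966/136 = -66.5867…

-66.59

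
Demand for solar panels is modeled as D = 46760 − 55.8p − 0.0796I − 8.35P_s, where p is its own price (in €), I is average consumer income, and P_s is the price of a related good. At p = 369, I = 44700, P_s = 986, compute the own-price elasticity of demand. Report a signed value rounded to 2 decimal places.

At the given values, D = 46760 − 55.8(369) − 0.0796(44700) − 8.35(986) = 14378.58.
∂D/∂p = −55.8.
E = (-55.8) × (369/14378.58) = -1.4320…

-1.43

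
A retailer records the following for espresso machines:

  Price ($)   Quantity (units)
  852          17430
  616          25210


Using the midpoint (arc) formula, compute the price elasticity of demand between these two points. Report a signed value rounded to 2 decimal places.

%ΔQ = (25210 − 17430) / [(17430 + 25210)/2] = 7780/21320 = 0.364915…
%ΔP = (616 − 852) / [(852 + 616)/2] = -236/734 = -0.321525…
Arc Ed = %ΔQ / %ΔP = (7780/21320) / (-236/734) = -1.1349…

-1.13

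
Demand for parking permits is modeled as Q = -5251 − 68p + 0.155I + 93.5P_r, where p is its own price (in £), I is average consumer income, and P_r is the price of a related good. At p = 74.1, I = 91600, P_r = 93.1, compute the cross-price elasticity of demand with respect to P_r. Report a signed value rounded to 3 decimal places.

At the given values, Q = -5251 − 68(74.1) + 0.155(91600) + 93.5(93.1) = 12613.05.
∂Q/∂P_r = 93.5.
E = (93.5) × (93.1/12613.05) = 0.69014…

0.690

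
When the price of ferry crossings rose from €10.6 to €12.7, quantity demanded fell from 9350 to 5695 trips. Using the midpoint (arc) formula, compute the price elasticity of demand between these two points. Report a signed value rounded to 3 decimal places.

%ΔQ = (5695 − 9350) / [(9350 + 5695)/2] = -3655/7522.5 = -0.485875…
%ΔP = (12.7 − 10.6) / [(10.6 + 12.7)/2] = 2.1/11.65 = 0.180257…
Arc Ed = %ΔQ / %ΔP = (-3655/7522.5) / (2.1/11.65) = -2.69545…

-2.695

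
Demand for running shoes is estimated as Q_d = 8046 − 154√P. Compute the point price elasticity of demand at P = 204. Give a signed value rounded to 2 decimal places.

dQ_d/dP = −154/(2√P) = -5.39108. At P = 204, Q_d = 5846.44.
Ed = (dQ_d/dP)·(P/Q_d) = (-5.39108) × (204/5846.44) = -0.1881…

-0.19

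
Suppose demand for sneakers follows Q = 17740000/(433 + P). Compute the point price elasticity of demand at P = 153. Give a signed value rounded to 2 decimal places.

-0.26

dQ/dP = −17740000/(433 + P)² = -51.6605. At P = 153, Q = 30273.
Ed = (dQ/dP)·(P/Q) = (-51.6605) × (153/30273) = -0.2610…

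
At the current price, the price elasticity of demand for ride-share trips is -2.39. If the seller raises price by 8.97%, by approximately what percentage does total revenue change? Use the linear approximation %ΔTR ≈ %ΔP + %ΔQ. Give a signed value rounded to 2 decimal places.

-12.47%

%ΔQ ≈ Ed × %ΔP = (-2.39) × (+8.97%) = -21.4383%
%ΔTR ≈ %ΔP + %ΔQ = (+8.97%) + (-21.4383%) = -12.4683%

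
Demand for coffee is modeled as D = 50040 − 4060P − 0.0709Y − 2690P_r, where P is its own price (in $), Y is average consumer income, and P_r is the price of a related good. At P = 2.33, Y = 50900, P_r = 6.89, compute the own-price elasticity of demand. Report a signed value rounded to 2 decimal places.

At the given values, D = 50040 − 4060(2.33) − 0.0709(50900) − 2690(6.89) = 18437.29.
∂D/∂P = −4060.
E = (-4060) × (2.33/18437.29) = -0.5130…

-0.51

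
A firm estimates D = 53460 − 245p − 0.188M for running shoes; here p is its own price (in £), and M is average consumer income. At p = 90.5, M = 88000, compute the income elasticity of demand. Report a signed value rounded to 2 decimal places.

-1.12

At the given values, D = 53460 − 245(90.5) − 0.188(88000) = 14743.5.
∂D/∂M = -0.188.
E = (-0.188) × (88000/14743.5) = -1.1221…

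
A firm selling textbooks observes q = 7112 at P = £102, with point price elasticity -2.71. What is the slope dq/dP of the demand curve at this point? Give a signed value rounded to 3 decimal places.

Ed = (dq/dP)·(P/q) ⇒ dq/dP = Ed·q/P = (-2.71)·7112/102 = -188.95607…

-188.956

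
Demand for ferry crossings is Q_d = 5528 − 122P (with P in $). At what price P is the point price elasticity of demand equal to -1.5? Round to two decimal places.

27.19

Ed = −122P/(5528 − 122P). Set this equal to -1.5:
122P = 1.5·(5528 − 122P) ⇒ 122P(1 + 1.5) = 1.5·5528
P = 1.5·5528 / (122·2.5) = 27.1868…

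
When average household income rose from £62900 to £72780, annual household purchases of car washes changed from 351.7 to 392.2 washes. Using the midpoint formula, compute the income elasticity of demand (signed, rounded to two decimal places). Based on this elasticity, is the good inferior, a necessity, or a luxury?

%ΔQ = (392.2 − 351.7)/[( 351.7 + 392.2)/2] = 40.5/371.95 = 0.108885…
%ΔIncome = (72780 − 62900)/[( 62900 + 72780)/2] = 9880/67840 = 0.145636…
E_income = (40.5/371.95) / (9880/67840) = 0.7476…
0 < E_income < 1 ⇒ normal good, necessity.

0.75; necessity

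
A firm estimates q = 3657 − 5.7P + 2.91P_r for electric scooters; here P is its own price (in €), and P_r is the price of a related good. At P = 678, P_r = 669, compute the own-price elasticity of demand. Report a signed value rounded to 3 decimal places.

-2.222

At the given values, q = 3657 − 5.7(678) + 2.91(669) = 1739.19.
∂q/∂P = −5.7.
E = (-5.7) × (678/1739.19) = -2.22206…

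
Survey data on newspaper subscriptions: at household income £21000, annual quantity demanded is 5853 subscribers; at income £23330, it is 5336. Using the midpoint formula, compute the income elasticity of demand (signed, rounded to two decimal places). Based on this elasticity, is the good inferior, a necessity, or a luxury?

-0.88; inferior

%ΔQ = (5336 − 5853)/[( 5853 + 5336)/2] = -517/5594.5 = -0.092412…
%ΔIncome = (23330 − 21000)/[( 21000 + 23330)/2] = 2330/22165 = 0.105120…
E_income = (-517/5594.5) / (2330/22165) = -0.8791…
E_income < 0 ⇒ inferior good.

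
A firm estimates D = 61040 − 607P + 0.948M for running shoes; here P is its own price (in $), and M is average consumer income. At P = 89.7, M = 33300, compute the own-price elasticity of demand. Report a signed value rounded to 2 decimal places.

-1.43

At the given values, D = 61040 − 607(89.7) + 0.948(33300) = 38160.5.
∂D/∂P = −607.
E = (-607) × (89.7/38160.5) = -1.4268…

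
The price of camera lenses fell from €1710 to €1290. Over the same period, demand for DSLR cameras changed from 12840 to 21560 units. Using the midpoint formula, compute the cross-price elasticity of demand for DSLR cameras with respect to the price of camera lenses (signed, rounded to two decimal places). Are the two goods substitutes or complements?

%ΔQ_{DSLR cameras} = (21560 − 12840)/avg = 8720/17200 = 0.506976…
%ΔP_{camera lenses} = (1290 − 1710)/avg = -420/1500 = -0.28
E_cross = (8720/17200) / (-420/1500) = -1.8106…
E_cross < 0 ⇒ the goods are complements.

-1.81; complements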